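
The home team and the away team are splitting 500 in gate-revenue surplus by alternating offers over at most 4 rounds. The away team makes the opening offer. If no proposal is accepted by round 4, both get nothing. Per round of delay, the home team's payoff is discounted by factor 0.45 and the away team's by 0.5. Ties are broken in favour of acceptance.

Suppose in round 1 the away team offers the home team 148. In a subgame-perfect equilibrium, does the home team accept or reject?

Reject

Round 4 (the home team proposes): the away team will accept anything ≥ 0, so the home team offers 0 and keeps 500.
Round 3 (the away team proposes): the home team can get 500 next round, worth 0.45 × 500 = 225 now; the away team offers that and keeps 275.
Round 2 (the home team proposes): the away team can get 275 next round, worth 0.5 × 275 = 137.5 now, so the home team offers 137.5, keeping 362.5.
So by rejecting in round 1, the home team gets 362.5 next round, worth 0.45 × 362.5 = 163.125 now.
Offer 148 < 163.125, so the home team rejects.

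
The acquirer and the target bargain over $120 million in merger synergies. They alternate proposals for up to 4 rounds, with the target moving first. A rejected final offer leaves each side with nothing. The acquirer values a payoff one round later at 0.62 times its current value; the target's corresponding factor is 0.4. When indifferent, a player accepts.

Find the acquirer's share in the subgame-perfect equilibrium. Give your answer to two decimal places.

63.09

Round 4 (the acquirer proposes): rejection yields 0 for the target; the acquirer offers 0 and keeps 120.
Round 3 (the target proposes): the acquirer can get 120 next round, worth 0.62 × 120 = 74.4 now; the target offers that and keeps 45.6.
Round 2 (the acquirer proposes): the target can get 45.6 next round, worth 0.4 × 45.6 = 18.24 now; the acquirer offers that and keeps 101.76.
Round 1 (the target proposes): the acquirer can get 101.76 next round, worth 0.62 × 101.76 = 63.0912 now; the target offers that and keeps 56.9088.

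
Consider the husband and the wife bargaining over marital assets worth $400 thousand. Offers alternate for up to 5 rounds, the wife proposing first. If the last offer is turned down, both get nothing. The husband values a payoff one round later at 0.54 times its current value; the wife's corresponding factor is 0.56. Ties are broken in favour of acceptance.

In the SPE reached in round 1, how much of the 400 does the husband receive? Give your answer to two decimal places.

Round 5 (the wife proposes): the husband will accept anything ≥ 0, so the wife offers 0 and keeps 400.
Round 4 (the husband proposes): the wife can get 400 next round, worth 0.56 × 400 = 224 now. The husband offers 224 and keeps 400 − 224 = 176.
Round 3 (the wife proposes): the husband can get 176 next round, worth 0.54 × 176 = 95.04 now; the wife offers that and keeps 304.96.
Round 2 (the husband proposes): the wife can get 304.96 next round, worth 0.56 × 304.96 = 170.7776 now; the husband offers that and keeps 229.2224.
Round 1 (the wife proposes): the husband can get 229.2224 next round, worth 0.54 × 229.2224 = 123.780096 now. The wife offers 123.780096 and keeps 400 − 123.780096 = 276.219904.

123.78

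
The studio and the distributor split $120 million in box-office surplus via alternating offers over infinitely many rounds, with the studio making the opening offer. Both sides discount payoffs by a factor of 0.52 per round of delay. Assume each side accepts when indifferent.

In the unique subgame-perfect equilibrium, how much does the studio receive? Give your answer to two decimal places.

Let x be the studio's share when the studio proposes and y be the distributor's share when the distributor proposes.
The distributor accepts iff offered ≥ 0.52·y, so x = 120 − 0.52y. Symmetrically y = 120 − 0.52x.
Substituting: x = 120 − 0.52(120 − 0.52x), giving x(1 − 0.52·0.52) = 120(1 − 0.52).
So x = 120 × 0.48 / 0.7296 ≈ 78.9474, and the distributor receives 120 − x ≈ 41.0526.

78.95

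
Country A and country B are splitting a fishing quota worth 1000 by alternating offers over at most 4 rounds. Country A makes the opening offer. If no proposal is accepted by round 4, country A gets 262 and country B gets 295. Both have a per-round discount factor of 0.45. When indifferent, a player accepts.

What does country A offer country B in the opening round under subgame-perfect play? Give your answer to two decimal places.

Round 4 (country B proposes): country A gets 262 if talks fail, so country B offers 262 and keeps 738.
Round 3 (country A proposes): country B can get 738 next round, worth 0.45 × 738 = 332.1 now, so country A offers 332.1, keeping 667.9.
Round 2 (country B proposes): country A can get 667.9 next round, worth 0.45 × 667.9 = 300.555 now, so country B offers 300.555, keeping 699.445.
Round 1 (country A proposes): country B can get 699.445 next round, worth 0.45 × 699.445 = 314.75025 now. Country A offers 314.75025 and keeps 1000 − 314.75025 = 685.24975.

314.75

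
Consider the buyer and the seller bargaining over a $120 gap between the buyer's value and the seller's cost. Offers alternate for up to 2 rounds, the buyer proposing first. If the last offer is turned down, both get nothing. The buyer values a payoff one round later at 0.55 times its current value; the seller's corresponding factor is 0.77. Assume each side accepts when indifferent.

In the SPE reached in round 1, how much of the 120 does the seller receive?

By backward induction:
Round 2 (the seller proposes): rejection yields 0 for the buyer; the seller offers 0 and keeps 120.
Round 1 (the buyer proposes): the seller can get 120 next round, worth 0.77 × 120 = 92.4 now, so the buyer offers 92.4, keeping 27.6.

92.4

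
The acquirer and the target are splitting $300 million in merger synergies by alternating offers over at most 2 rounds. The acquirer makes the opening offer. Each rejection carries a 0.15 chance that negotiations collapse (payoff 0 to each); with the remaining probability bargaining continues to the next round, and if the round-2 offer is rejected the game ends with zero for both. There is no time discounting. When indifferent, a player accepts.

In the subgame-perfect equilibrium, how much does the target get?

Round 2 (the target proposes): the acquirer will accept anything ≥ 0, so the target offers 0 and keeps 300.
Round 1 (the acquirer proposes): rejecting gives the target an expected 0.85 × 300 = 255. The acquirer offers 255 and keeps 300 − 255 = 45.

255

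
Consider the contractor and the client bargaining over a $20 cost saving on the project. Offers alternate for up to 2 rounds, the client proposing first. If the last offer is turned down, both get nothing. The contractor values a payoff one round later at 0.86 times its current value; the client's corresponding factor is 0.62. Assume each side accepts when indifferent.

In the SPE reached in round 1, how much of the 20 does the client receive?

2.8

Round 2 (the contractor proposes): rejection yields 0 for the client; the contractor offers 0 and keeps 20.
Round 1 (the client proposes): the contractor can get 20 next round, worth 0.86 × 20 = 17.2 now; the client offers that and keeps 2.8.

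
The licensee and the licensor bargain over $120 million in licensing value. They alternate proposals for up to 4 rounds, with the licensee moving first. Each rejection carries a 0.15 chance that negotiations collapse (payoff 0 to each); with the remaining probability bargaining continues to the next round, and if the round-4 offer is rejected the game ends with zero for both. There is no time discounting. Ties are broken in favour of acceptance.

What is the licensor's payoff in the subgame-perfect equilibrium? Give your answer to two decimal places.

Round 4 (the licensor proposes): the licensee will accept anything ≥ 0, so the licensor offers 0 and keeps 120.
Round 3 (the licensee proposes): rejecting gives the licensor an expected 0.85 × 120 = 102. The licensee offers 102 and keeps 120 − 102 = 18.
Round 2 (the licensor proposes): rejecting gives the licensee an expected 0.85 × 18 = 15.3, so the licensor offers 15.3, keeping 104.7.
Round 1 (the licensee proposes): rejecting gives the licensor an expected 0.85 × 104.7 = 88.995; the licensee offers that and keeps 31.005.

89.00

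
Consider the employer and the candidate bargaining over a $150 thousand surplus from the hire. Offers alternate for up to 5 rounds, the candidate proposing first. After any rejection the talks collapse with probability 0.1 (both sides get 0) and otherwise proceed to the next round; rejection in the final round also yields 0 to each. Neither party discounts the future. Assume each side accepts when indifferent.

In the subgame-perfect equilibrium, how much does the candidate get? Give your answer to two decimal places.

By backward induction:
Round 5 (the candidate proposes): rejection yields 0 for the employer; the candidate offers 0 and keeps 150.
Round 4 (the employer proposes): rejecting gives the candidate an expected 0.9 × 150 = 135; the employer offers that and keeps 15.
Round 3 (the candidate proposes): rejecting gives the employer an expected 0.9 × 15 = 13.5; the candidate offers that and keeps 136.5.
Round 2 (the employer proposes): rejecting gives the candidate an expected 0.9 × 136.5 = 122.85; the employer offers that and keeps 27.15.
Round 1 (the candidate proposes): rejecting gives the employer an expected 0.9 × 27.15 = 24.435; the candidate offers that and keeps 125.565.

125.57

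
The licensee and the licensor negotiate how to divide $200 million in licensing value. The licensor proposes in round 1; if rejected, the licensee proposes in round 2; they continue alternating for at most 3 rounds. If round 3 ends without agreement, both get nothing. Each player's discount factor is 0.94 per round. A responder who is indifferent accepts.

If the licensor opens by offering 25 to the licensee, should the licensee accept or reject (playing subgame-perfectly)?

Accept

Round 3 (the licensor proposes): rejection yields 0 for the licensee; the licensor offers 0 and keeps 200.
Round 2 (the licensee proposes): the licensor can get 200 next round, worth 0.94 × 200 = 188 now, so the licensee offers 188, keeping 12.
So by rejecting in round 1, the licensee gets 12 next round, worth 0.94 × 12 = 11.28 now.
Offer 25 ≥ 11.28, so the licensee accepts.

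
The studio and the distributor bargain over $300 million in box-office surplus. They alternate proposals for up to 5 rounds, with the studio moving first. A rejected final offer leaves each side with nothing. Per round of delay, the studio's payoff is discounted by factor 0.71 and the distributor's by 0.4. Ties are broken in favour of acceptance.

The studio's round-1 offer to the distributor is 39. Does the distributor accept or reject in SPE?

Reject

Work out the distributor's continuation value if the offer is rejected.
Round 5 (the studio proposes): the distributor will accept anything ≥ 0, so the studio offers 0 and keeps 300.
Round 4 (the distributor proposes): the studio can get 300 next round, worth 0.71 × 300 = 213 now. The distributor offers 213 and keeps 300 − 213 = 87.
Round 3 (the studio proposes): the distributor can get 87 next round, worth 0.4 × 87 = 34.8 now; the studio offers that and keeps 265.2.
Round 2 (the distributor proposes): the studio can get 265.2 next round, worth 0.71 × 265.2 = 188.292 now; the distributor offers that and keeps 111.708.
So by rejecting in round 1, the distributor gets 111.708 next round, worth 0.4 × 111.708 = 44.6832 now.
Offer 39 < 44.6832, so the distributor rejects.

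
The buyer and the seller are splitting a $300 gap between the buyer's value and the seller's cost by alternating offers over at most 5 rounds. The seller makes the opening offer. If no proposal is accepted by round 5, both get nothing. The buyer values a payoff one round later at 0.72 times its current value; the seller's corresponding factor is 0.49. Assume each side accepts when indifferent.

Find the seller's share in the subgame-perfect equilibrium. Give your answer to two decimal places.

150.98

Round 5 (the seller proposes): the buyer will accept anything ≥ 0, so the seller offers 0 and keeps 300.
Round 4 (the buyer proposes): the seller can get 300 next round, worth 0.49 × 300 = 147 now; the buyer offers that and keeps 153.
Round 3 (the seller proposes): the buyer can get 153 next round, worth 0.72 × 153 = 110.16 now, so the seller offers 110.16, keeping 189.84.
Round 2 (the buyer proposes): the seller can get 189.84 next round, worth 0.49 × 189.84 = 93.0216 now. The buyer offers 93.0216 and keeps 300 − 93.0216 = 206.9784.
Round 1 (the seller proposes): the buyer can get 206.9784 next round, worth 0.72 × 206.9784 = 149.024448 now. The seller offers 149.024448 and keeps 300 − 149.024448 = 150.975552.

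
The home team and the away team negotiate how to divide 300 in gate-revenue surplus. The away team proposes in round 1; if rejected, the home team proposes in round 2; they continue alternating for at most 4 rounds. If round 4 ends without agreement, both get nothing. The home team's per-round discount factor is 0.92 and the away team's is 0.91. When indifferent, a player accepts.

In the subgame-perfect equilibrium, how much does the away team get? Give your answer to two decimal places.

44.09

Solve by backward induction from round 4.
Round 4 (the home team proposes): rejection yields 0 for the away team; the home team offers 0 and keeps 300.
Round 3 (the away team proposes): the home team can get 300 next round, worth 0.92 × 300 = 276 now; the away team offers that and keeps 24.
Round 2 (the home team proposes): the away team can get 24 next round, worth 0.91 × 24 = 21.84 now; the home team offers that and keeps 278.16.
Round 1 (the away team proposes): the home team can get 278.16 next round, worth 0.92 × 278.16 = 255.9072 now. The away team offers 255.9072 and keeps 300 − 255.9072 = 44.0928.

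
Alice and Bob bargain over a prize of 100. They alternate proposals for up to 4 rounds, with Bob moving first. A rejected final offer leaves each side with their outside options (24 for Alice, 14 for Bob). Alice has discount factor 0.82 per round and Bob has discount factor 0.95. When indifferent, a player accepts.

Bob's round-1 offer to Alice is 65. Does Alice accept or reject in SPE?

Accept

Round 4 (Alice proposes): Bob gets 14 if talks fail, so Alice offers 14 and keeps 86.
Round 3 (Bob proposes): Alice can get 86 next round, worth 0.82 × 86 = 70.52 now; Bob offers that and keeps 29.48.
Round 2 (Alice proposes): Bob can get 29.48 next round, worth 0.95 × 29.48 = 28.006 now, so Alice offers 28.006, keeping 71.994.
So by rejecting in round 1, Alice gets 71.994 next round, worth 0.82 × 71.994 = 59.03508 now.
Offer 65 ≥ 59.03508, so Alice accepts.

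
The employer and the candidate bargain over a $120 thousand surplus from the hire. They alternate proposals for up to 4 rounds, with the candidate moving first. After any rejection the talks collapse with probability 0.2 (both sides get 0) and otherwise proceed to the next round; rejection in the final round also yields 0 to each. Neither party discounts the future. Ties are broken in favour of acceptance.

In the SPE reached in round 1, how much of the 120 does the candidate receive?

By backward induction:
Round 4 (the employer proposes): rejection yields 0 for the candidate; the employer offers 0 and keeps 120.
Round 3 (the candidate proposes): rejecting gives the employer an expected 0.8 × 120 = 96. The candidate offers 96 and keeps 120 − 96 = 24.
Round 2 (the employer proposes): rejecting gives the candidate an expected 0.8 × 24 = 19.2. The employer offers 19.2 and keeps 120 − 19.2 = 100.8.
Round 1 (the candidate proposes): rejecting gives the employer an expected 0.8 × 100.8 = 80.64. The candidate offers 80.64 and keeps 120 − 80.64 = 39.36.

39.36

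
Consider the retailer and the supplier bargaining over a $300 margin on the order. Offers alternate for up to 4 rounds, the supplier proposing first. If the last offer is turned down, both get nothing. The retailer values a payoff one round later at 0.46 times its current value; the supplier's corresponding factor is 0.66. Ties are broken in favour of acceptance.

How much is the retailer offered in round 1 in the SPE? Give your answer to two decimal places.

Round 4 (the retailer proposes): rejection yields 0 for the supplier; the retailer offers 0 and keeps 300.
Round 3 (the supplier proposes): the retailer can get 300 next round, worth 0.46 × 300 = 138 now. The supplier offers 138 and keeps 300 − 138 = 162.
Round 2 (the retailer proposes): the supplier can get 162 next round, worth 0.66 × 162 = 106.92 now, so the retailer offers 106.92, keeping 193.08.
Round 1 (the supplier proposes): the retailer can get 193.08 next round, worth 0.46 × 193.08 = 88.8168 now; the supplier offers that and keeps 211.1832.

88.82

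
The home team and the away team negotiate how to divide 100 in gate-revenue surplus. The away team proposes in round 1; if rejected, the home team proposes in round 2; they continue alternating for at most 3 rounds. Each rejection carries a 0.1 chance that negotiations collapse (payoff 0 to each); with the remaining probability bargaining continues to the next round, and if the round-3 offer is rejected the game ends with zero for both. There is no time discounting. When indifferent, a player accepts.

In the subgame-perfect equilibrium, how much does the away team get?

Round 3 (the away team proposes): the home team will accept anything ≥ 0, so the away team offers 0 and keeps 100.
Round 2 (the home team proposes): rejecting gives the away team an expected 0.9 × 100 = 90, so the home team offers 90, keeping 10.
Round 1 (the away team proposes): rejecting gives the home team an expected 0.9 × 10 = 9; the away team offers that and keeps 91.

91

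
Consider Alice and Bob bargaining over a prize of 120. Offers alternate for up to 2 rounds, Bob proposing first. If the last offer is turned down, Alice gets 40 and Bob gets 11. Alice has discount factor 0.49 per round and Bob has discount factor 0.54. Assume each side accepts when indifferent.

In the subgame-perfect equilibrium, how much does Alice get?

By backward induction:
Round 2 (Alice proposes): Bob gets 11 if talks fail, so Alice offers 11 and keeps 109.
Round 1 (Bob proposes): Alice can get 109 next round, worth 0.49 × 109 = 53.41 now; Bob offers that and keeps 66.59.

53.41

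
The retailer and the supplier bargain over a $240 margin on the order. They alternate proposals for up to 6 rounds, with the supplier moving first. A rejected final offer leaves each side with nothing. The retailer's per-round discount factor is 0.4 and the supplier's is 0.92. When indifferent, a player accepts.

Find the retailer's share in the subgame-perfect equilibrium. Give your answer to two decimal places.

23.51

Round 6 (the retailer proposes): the supplier will accept anything ≥ 0, so the retailer offers 0 and keeps 240.
Round 5 (the supplier proposes): the retailer can get 240 next round, worth 0.4 × 240 = 96 now; the supplier offers that and keeps 144.
Round 4 (the retailer proposes): the supplier can get 144 next round, worth 0.92 × 144 = 132.48 now. The retailer offers 132.48 and keeps 240 − 132.48 = 107.52.
Round 3 (the supplier proposes): the retailer can get 107.52 next round, worth 0.4 × 107.52 = 43.008 now. The supplier offers 43.008 and keeps 240 − 43.008 = 196.992.
Round 2 (the retailer proposes): the supplier can get 196.992 next round, worth 0.92 × 196.992 = 181.23264 now, so the retailer offers 181.23264, keeping 58.76736.
Round 1 (the supplier proposes): the retailer can get 58.76736 next round, worth 0.4 × 58.76736 = 23.506944 now. The supplier offers 23.506944 and keeps 240 − 23.506944 = 216.493056.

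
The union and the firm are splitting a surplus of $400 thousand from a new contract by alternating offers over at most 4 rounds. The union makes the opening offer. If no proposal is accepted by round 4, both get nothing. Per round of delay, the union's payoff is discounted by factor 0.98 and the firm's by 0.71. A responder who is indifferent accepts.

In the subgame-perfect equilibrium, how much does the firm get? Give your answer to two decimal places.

Round 4 (the firm proposes): rejection yields 0 for the union; the firm offers 0 and keeps 400.
Round 3 (the union proposes): the firm can get 400 next round, worth 0.71 × 400 = 284 now, so the union offers 284, keeping 116.
Round 2 (the firm proposes): the union can get 116 next round, worth 0.98 × 116 = 113.68 now, so the firm offers 113.68, keeping 286.32.
Round 1 (the union proposes): the firm can get 286.32 next round, worth 0.71 × 286.32 = 203.2872 now. The union offers 203.2872 and keeps 400 − 203.2872 = 196.7128.

203.29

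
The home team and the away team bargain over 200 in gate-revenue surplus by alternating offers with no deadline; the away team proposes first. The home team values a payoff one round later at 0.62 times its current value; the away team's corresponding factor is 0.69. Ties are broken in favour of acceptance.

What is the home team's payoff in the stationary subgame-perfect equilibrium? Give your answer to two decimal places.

When the away team proposes, the home team accepts any offer worth at least 0.62 times what the home team would get by proposing next round; and vice versa.
This gives x = 200 − 0.62y and y = 200 − 0.69x, where x and y are each side's share when it proposes.
Hence (1 − 0.62·0.69)x = 200(1 − 0.62), i.e. 0.5722·x = 76.
x ≈ 132.8207; the home team's share is 200 − x ≈ 67.1793.

67.18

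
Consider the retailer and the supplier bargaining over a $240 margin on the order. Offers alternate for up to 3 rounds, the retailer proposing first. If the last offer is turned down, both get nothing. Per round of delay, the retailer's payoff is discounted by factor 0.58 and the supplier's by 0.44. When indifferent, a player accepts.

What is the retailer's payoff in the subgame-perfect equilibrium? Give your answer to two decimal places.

Round 3 (the retailer proposes): the supplier will accept anything ≥ 0, so the retailer offers 0 and keeps 240.
Round 2 (the supplier proposes): the retailer can get 240 next round, worth 0.58 × 240 = 139.2 now, so the supplier offers 139.2, keeping 100.8.
Round 1 (the retailer proposes): the supplier can get 100.8 next round, worth 0.44 × 100.8 = 44.352 now; the retailer offers that and keeps 195.648.

195.65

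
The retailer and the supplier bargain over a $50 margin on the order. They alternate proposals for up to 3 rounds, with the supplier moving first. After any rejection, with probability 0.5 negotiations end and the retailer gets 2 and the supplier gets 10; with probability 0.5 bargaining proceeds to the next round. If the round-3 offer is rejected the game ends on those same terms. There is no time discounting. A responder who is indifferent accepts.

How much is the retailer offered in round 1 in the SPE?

11.5

By backward induction:
Round 3 (the supplier proposes): the retailer gets 2 if talks fail, so the supplier offers 2 and keeps 48.
Round 2 (the retailer proposes): rejecting gives the supplier an expected 0.5 × 48 + 0.5 × 10 = 29, so the retailer offers 29, keeping 21.
Round 1 (the supplier proposes): rejecting gives the retailer an expected 0.5 × 21 + 0.5 × 2 = 11.5. The supplier offers 11.5 and keeps 50 − 11.5 = 38.5.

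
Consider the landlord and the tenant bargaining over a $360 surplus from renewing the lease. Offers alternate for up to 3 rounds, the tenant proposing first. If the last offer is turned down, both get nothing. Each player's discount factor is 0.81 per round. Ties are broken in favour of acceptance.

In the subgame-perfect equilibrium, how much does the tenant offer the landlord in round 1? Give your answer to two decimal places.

55.40

Round 3 (the tenant proposes): the landlord will accept anything ≥ 0, so the tenant offers 0 and keeps 360.
Round 2 (the landlord proposes): the tenant can get 360 next round, worth 0.81 × 360 = 291.6 now; the landlord offers that and keeps 68.4.
Round 1 (the tenant proposes): the landlord can get 68.4 next round, worth 0.81 × 68.4 = 55.404 now, so the tenant offers 55.404, keeping 304.596.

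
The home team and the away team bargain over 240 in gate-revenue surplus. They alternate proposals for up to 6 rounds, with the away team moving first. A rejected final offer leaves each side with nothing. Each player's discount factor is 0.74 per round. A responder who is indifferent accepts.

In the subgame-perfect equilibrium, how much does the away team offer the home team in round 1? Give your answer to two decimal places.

124.72

Round 6 (the home team proposes): the away team will accept anything ≥ 0, so the home team offers 0 and keeps 240.
Round 5 (the away team proposes): the home team can get 240 next round, worth 0.74 × 240 = 177.6 now, so the away team offers 177.6, keeping 62.4.
Round 4 (the home team proposes): the away team can get 62.4 next round, worth 0.74 × 62.4 = 46.176 now. The home team offers 46.176 and keeps 240 − 46.176 = 193.824.
Round 3 (the away team proposes): the home team can get 193.824 next round, worth 0.74 × 193.824 = 143.42976 now. The away team offers 143.42976 and keeps 240 − 143.42976 = 96.57024.
Round 2 (the home team proposes): the away team can get 96.57024 next round, worth 0.74 × 96.57024 = 71.4619776 now, so the home team offers 71.4619776, keeping 168.5380224.
Round 1 (the away team proposes): the home team can get 168.5380224 next round, worth 0.74 × 168.5380224 = 124.718136576 now; the away team offers that and keeps 115.281863424.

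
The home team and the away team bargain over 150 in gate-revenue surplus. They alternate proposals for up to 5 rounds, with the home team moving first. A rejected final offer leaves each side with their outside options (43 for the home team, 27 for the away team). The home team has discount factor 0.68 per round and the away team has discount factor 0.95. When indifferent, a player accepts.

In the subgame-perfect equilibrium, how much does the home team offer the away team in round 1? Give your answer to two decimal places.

86.33

Round 5 (the home team proposes): the away team gets 27 if talks fail, so the home team offers 27 and keeps 123.
Round 4 (the away team proposes): the home team can get 123 next round, worth 0.68 × 123 = 83.64 now, so the away team offers 83.64, keeping 66.36.
Round 3 (the home team proposes): the away team can get 66.36 next round, worth 0.95 × 66.36 = 63.042 now. The home team offers 63.042 and keeps 150 − 63.042 = 86.958.
Round 2 (the away team proposes): the home team can get 86.958 next round, worth 0.68 × 86.958 = 59.13144 now, so the away team offers 59.13144, keeping 90.86856.
Round 1 (the home team proposes): the away team can get 90.86856 next round, worth 0.95 × 90.86856 = 86.325132 now. The home team offers 86.325132 and keeps 150 − 86.325132 = 63.674868.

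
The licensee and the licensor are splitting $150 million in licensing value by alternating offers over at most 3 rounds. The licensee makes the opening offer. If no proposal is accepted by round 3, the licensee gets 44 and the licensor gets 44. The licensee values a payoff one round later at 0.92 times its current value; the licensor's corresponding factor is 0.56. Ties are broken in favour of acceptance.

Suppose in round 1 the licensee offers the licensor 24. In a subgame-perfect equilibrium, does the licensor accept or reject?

Reject

Work out the licensor's continuation value if the offer is rejected.
Round 3 (the licensee proposes): the licensor gets 44 if talks fail, so the licensee offers 44 and keeps 106.
Round 2 (the licensor proposes): the licensee can get 106 next round, worth 0.92 × 106 = 97.52 now; the licensor offers that and keeps 52.48.
So by rejecting in round 1, the licensor gets 52.48 next round, worth 0.56 × 52.48 = 29.3888 now.
Offer 24 < 29.3888, so the licensor rejects.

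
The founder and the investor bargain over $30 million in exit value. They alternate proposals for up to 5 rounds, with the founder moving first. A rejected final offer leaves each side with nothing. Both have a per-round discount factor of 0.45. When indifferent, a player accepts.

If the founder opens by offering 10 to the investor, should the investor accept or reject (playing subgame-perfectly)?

Accept

Round 5 (the founder proposes): the investor will accept anything ≥ 0, so the founder offers 0 and keeps 30.
Round 4 (the investor proposes): the founder can get 30 next round, worth 0.45 × 30 = 13.5 now, so the investor offers 13.5, keeping 16.5.
Round 3 (the founder proposes): the investor can get 16.5 next round, worth 0.45 × 16.5 = 7.425 now; the founder offers that and keeps 22.575.
Round 2 (the investor proposes): the founder can get 22.575 next round, worth 0.45 × 22.575 = 10.15875 now, so the investor offers 10.15875, keeping 19.84125.
So by rejecting in round 1, the investor gets 19.84125 next round, worth 0.45 × 19.84125 = 8.9285625 now.
Offer 10 ≥ 8.9285625, so the investor accepts.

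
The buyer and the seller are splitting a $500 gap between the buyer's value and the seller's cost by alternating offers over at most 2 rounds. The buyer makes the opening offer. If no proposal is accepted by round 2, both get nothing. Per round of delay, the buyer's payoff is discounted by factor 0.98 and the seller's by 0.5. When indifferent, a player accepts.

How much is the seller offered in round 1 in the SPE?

Work backward from the last round.
Round 2 (the seller proposes): the buyer will accept anything ≥ 0, so the seller offers 0 and keeps 500.
Round 1 (the buyer proposes): the seller can get 500 next round, worth 0.5 × 500 = 250 now, so the buyer offers 250, keeping 250.

250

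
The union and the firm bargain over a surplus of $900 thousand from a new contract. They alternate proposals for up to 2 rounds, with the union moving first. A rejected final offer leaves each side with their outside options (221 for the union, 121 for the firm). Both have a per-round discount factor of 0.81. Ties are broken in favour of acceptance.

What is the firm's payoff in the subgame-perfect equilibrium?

Round 2 (the firm proposes): the union gets 221 if talks fail, so the firm offers 221 and keeps 679.
Round 1 (the union proposes): the firm can get 679 next round, worth 0.81 × 679 = 549.99 now, so the union offers 549.99, keeping 350.01.

549.99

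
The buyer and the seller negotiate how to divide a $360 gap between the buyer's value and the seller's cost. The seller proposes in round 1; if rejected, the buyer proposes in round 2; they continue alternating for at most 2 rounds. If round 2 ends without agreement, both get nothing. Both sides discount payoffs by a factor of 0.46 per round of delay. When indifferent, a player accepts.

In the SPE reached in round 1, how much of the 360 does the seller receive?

Round 2 (the buyer proposes): rejection yields 0 for the seller; the buyer offers 0 and keeps 360.
Round 1 (the seller proposes): the buyer can get 360 next round, worth 0.46 × 360 = 165.6 now; the seller offers that and keeps 194.4.

194.4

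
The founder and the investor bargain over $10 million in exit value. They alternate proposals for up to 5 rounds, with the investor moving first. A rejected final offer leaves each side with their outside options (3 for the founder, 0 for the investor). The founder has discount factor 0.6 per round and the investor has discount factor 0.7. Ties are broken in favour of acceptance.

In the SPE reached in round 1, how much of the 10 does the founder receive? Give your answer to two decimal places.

3.09

Round 5 (the investor proposes): the founder gets 3 if talks fail, so the investor offers 3 and keeps 7.
Round 4 (the founder proposes): the investor can get 7 next round, worth 0.7 × 7 = 4.9 now; the founder offers that and keeps 5.1.
Round 3 (the investor proposes): the founder can get 5.1 next round, worth 0.6 × 5.1 = 3.06 now. The investor offers 3.06 and keeps 10 − 3.06 = 6.94.
Round 2 (the founder proposes): the investor can get 6.94 next round, worth 0.7 × 6.94 = 4.858 now, so the founder offers 4.858, keeping 5.142.
Round 1 (the investor proposes): the founder can get 5.142 next round, worth 0.6 × 5.142 = 3.0852 now; the investor offers that and keeps 6.9148.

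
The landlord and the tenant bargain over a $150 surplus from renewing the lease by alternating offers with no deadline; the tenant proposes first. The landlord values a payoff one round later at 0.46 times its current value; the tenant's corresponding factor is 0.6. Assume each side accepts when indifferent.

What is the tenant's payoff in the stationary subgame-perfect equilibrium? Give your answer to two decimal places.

When the tenant proposes, the landlord accepts any offer worth at least 0.46 times what the landlord would get by proposing next round; and vice versa.
This gives x = 150 − 0.46y and y = 150 − 0.6x, where x and y are each side's share when it proposes.
Hence (1 − 0.46·0.6)x = 150(1 − 0.46), i.e. 0.724·x = 81.
x ≈ 111.8785; the landlord's share is 150 − x ≈ 38.1215.

111.88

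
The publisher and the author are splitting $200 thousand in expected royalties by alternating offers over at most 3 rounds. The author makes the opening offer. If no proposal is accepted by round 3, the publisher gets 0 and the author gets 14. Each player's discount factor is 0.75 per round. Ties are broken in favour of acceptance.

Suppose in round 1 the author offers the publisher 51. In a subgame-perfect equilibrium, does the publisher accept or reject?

Work out the publisher's continuation value if the offer is rejected.
Round 3 (the author proposes): rejection yields 0 for the publisher; the author offers 0 and keeps 200.
Round 2 (the publisher proposes): the author can get 200 next round, worth 0.75 × 200 = 150 now, so the publisher offers 150, keeping 50.
So by rejecting in round 1, the publisher gets 50 next round, worth 0.75 × 50 = 37.5 now.
Offer 51 ≥ 37.5, so the publisher accepts.

Accept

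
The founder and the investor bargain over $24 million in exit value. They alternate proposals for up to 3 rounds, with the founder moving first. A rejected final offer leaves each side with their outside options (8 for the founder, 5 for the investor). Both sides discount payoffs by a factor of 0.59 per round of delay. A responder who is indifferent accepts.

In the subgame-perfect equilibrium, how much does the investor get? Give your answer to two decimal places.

Round 3 (the founder proposes): the investor gets 5 if talks fail, so the founder offers 5 and keeps 19.
Round 2 (the investor proposes): the founder can get 19 next round, worth 0.59 × 19 = 11.21 now; the investor offers that and keeps 12.79.
Round 1 (the founder proposes): the investor can get 12.79 next round, worth 0.59 × 12.79 = 7.5461 now. The founder offers 7.5461 and keeps 24 − 7.5461 = 16.4539.

7.55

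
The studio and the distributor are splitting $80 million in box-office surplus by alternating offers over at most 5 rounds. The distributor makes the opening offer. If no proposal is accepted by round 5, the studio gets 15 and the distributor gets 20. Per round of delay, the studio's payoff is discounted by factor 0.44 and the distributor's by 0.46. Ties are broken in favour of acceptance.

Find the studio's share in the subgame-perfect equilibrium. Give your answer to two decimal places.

Work backward from the last round.
Round 5 (the distributor proposes): the studio gets 15 if talks fail, so the distributor offers 15 and keeps 65.
Round 4 (the studio proposes): the distributor can get 65 next round, worth 0.46 × 65 = 29.9 now; the studio offers that and keeps 50.1.
Round 3 (the distributor proposes): the studio can get 50.1 next round, worth 0.44 × 50.1 = 22.044 now; the distributor offers that and keeps 57.956.
Round 2 (the studio proposes): the distributor can get 57.956 next round, worth 0.46 × 57.956 = 26.65976 now, so the studio offers 26.65976, keeping 53.34024.
Round 1 (the distributor proposes): the studio can get 53.34024 next round, worth 0.44 × 53.34024 = 23.4697056 now. The distributor offers 23.4697056 and keeps 80 − 23.4697056 = 56.5302944.

23.47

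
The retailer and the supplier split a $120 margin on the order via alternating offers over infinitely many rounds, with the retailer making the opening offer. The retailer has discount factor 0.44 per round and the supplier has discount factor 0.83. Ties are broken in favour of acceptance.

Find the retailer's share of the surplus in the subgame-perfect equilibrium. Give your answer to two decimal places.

In a stationary SPE each proposer offers the other exactly their discounted continuation value.
If the retailer keeps x when proposing and the supplier keeps y when proposing, then x = 120 − 0.83y and y = 120 − 0.44x.
Solving: x = 120(1 − 0.83) / (1 − 0.44·0.83) = 20.4 / 0.6348 ≈ 32.1361.
The supplier gets 120 − 32.1361 ≈ 87.8639.

32.14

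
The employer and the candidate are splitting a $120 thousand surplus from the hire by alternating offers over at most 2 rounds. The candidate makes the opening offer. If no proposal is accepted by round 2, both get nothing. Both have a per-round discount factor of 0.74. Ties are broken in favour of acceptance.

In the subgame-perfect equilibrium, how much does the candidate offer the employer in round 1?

88.8

Round 2 (the employer proposes): rejection yields 0 for the candidate; the employer offers 0 and keeps 120.
Round 1 (the candidate proposes): the employer can get 120 next round, worth 0.74 × 120 = 88.8 now. The candidate offers 88.8 and keeps 120 − 88.8 = 31.2.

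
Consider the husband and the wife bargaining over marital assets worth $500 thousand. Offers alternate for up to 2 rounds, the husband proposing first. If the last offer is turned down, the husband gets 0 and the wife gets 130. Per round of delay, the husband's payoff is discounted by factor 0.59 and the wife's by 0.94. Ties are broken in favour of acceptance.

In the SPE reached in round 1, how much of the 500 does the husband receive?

By backward induction:
Round 2 (the wife proposes): rejection yields 0 for the husband; the wife offers 0 and keeps 500.
Round 1 (the husband proposes): the wife can get 500 next round, worth 0.94 × 500 = 470 now, so the husband offers 470, keeping 30.

30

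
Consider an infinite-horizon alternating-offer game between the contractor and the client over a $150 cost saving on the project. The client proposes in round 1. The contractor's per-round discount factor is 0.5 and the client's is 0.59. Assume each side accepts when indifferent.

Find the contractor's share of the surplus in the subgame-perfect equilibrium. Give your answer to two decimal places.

43.62

Let x be the client's share when the client proposes and y be the contractor's share when the contractor proposes.
The contractor accepts iff offered ≥ 0.5·y, so x = 150 − 0.5y. Symmetrically y = 150 − 0.59x.
Substituting: x = 150 − 0.5(150 − 0.59x), giving x(1 − 0.59·0.5) = 150(1 − 0.5).
So x = 150 × 0.5 / 0.705 ≈ 106.3830, and the contractor receives 150 − x ≈ 43.6170.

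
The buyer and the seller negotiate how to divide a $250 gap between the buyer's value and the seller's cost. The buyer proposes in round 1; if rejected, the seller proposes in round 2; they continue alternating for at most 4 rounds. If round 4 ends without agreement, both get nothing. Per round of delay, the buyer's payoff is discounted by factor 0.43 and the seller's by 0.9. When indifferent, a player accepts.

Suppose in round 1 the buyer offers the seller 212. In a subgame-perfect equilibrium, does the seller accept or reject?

Round 4 (the seller proposes): rejection yields 0 for the buyer; the seller offers 0 and keeps 250.
Round 3 (the buyer proposes): the seller can get 250 next round, worth 0.9 × 250 = 225 now. The buyer offers 225 and keeps 250 − 225 = 25.
Round 2 (the seller proposes): the buyer can get 25 next round, worth 0.43 × 25 = 10.75 now; the seller offers that and keeps 239.25.
So by rejecting in round 1, the seller gets 239.25 next round, worth 0.9 × 239.25 = 215.325 now.
Offer 212 < 215.325, so the seller rejects.

Reject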